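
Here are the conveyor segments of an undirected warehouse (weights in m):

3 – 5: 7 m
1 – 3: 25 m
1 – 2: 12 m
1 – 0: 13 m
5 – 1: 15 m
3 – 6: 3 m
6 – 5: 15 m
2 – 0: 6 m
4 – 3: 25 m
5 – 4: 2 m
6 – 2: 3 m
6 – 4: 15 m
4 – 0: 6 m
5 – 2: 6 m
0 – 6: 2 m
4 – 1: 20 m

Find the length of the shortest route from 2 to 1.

Settle nodes by increasing distance from 2:
2: 0
6: 3  (via 2)
0: 5  (via 6)
3: 6  (via 6)
5: 6  (via 2)
4: 8  (via 5)
1: 12  (via 2)
Shortest route: 2–1 = 12 m.

12 m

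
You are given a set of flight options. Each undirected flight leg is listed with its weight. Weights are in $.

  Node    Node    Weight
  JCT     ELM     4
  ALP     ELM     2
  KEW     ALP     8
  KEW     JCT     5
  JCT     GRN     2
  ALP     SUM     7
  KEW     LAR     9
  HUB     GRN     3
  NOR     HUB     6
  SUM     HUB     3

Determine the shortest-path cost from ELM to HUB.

Enumerating some paths:
ELM–ALP–SUM–HUB: 2+7+3 = 12
ELM–JCT–GRN–HUB: 4+2+3 = 9
ELM–ALP–KEW–JCT–GRN–HUB: 2+8+5+2+3 = 20
The minimum is $9 via ELM–JCT–GRN–HUB.

$9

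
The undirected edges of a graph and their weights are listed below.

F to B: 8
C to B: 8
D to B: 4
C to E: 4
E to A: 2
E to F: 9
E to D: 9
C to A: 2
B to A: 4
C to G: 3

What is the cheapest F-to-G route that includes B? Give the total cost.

Best F to B: F–B costing 8
Best B to G: B–A–C–G costing 9
Total via B: 8 + 9 = 17.

17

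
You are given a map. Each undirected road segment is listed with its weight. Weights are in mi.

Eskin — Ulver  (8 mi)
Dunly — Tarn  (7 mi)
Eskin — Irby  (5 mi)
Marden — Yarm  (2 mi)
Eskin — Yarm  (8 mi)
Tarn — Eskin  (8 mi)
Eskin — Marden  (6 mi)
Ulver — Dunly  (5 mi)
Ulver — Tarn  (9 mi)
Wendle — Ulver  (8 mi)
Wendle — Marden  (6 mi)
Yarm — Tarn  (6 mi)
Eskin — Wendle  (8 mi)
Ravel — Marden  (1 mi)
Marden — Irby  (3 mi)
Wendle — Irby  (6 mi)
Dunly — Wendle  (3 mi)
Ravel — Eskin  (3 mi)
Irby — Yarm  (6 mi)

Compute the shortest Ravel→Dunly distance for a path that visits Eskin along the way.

14 mi

Shortest Ravel→Eskin: Ravel → Eskin = 3
Best Eskin to Dunly: Eskin → Wendle → Dunly costing 11
Total via Eskin: 3 + 11 = 14 mi.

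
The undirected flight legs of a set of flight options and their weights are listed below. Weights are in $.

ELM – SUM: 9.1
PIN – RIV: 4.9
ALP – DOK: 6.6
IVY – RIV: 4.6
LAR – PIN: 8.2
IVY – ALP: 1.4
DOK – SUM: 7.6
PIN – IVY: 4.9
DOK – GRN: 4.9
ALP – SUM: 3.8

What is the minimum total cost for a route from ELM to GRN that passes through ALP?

Best ELM to ALP: ELM → SUM → ALP costing 12.9
Shortest ALP→GRN: ALP → DOK → GRN = 11.5
Total via ALP: 12.9 + 11.5 = $24.4.

$24.4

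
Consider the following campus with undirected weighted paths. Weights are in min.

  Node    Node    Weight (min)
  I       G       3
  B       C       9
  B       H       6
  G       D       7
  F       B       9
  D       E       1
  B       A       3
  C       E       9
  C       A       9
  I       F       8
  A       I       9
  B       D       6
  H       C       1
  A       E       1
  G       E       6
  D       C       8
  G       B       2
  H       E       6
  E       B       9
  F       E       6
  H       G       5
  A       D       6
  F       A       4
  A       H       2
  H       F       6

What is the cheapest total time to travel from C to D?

Compare a few routes:
C → H → A → E → D: 1+2+1+1 = 5
C → D: 8 = 8
The minimum is 5 min via C → H → A → E → D.

5 min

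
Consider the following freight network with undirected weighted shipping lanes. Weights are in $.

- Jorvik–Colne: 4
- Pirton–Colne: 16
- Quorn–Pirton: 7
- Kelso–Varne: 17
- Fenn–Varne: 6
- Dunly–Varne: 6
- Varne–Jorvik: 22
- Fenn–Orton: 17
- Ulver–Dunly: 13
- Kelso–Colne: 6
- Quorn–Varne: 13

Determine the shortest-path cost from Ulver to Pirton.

$39

Candidate routes:
Ulver–Dunly–Varne–Kelso–Colne–Pirton: 13+6+17+6+16 = 58
Ulver–Dunly–Varne–Jorvik–Colne–Pirton: 13+6+22+4+16 = 61
Ulver–Dunly–Varne–Quorn–Pirton: 13+6+13+7 = 39
The minimum is $39 via Ulver–Dunly–Varne–Quorn–Pirton.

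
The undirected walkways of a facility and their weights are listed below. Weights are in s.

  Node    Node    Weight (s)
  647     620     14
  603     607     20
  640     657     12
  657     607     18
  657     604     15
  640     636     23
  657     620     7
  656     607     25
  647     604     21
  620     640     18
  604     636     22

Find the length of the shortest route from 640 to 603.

50 s

Enumerating some paths:
640 - 620 - 657 - 607 - 603: 18+7+18+20 = 63
640 - 657 - 607 - 603: 12+18+20 = 50
The minimum is 50 s via 640 - 657 - 607 - 603.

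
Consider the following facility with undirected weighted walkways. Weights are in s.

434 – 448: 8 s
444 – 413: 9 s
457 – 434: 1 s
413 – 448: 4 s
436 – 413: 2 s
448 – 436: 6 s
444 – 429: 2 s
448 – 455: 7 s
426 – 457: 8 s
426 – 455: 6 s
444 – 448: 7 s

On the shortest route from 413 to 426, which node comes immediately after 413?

448

Candidate routes:
413 → 436 → 448 → 455 → 426: 2+6+7+6 = 21
413 → 448 → 434 → 457 → 426: 4+8+1+8 = 21
413 → 448 → 455 → 426: 4+7+6 = 17
Cheapest is 413 → 448 → 455 → 426 at 17 s.
So from 413 the first move is to 448.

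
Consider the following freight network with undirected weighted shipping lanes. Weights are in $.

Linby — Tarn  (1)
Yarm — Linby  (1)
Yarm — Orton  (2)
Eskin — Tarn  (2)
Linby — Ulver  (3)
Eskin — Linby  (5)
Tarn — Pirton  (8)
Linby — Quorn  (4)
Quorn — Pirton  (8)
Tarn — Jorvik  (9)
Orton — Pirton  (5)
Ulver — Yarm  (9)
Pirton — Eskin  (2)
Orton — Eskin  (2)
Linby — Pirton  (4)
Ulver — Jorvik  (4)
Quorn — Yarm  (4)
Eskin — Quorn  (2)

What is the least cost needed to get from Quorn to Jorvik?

Settle nodes by increasing distance from Quorn:
Quorn: 0
Eskin: 2  (via Quorn)
Linby: 4  (via Quorn)
Tarn: 4  (via Eskin)
Orton: 4  (via Eskin)
Yarm: 4  (via Quorn)
Pirton: 4  (via Eskin)
Ulver: 7  (via Linby)
Jorvik: 11  (via Ulver)
Shortest route: Quorn → Linby → Ulver → Jorvik = $11.

$11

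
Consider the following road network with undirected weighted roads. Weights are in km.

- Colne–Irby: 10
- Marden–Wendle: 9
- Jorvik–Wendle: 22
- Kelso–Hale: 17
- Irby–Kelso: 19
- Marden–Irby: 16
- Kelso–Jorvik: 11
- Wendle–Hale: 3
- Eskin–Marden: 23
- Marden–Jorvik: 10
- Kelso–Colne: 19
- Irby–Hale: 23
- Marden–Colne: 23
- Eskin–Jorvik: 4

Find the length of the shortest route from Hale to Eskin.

26 km

Shortest distances from Hale:
Hale: 0
Wendle: 3  (via Hale)
Marden: 12  (via Wendle)
Kelso: 17  (via Hale)
Jorvik: 22  (via Marden)
Irby: 23  (via Hale)
Eskin: 26  (via Jorvik)
Shortest route: Hale–Wendle–Marden–Jorvik–Eskin = 26 km.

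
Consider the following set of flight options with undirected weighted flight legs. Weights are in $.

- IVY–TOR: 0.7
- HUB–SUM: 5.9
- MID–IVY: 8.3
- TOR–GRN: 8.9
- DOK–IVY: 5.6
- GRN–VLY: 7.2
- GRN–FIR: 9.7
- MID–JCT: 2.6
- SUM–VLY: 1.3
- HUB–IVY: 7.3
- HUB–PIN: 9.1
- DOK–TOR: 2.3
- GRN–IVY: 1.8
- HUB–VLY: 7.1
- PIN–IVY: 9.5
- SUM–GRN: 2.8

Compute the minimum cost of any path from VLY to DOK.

Shortest distances from VLY:
VLY: 0
SUM: 1.3  (via VLY)
GRN: 4.1  (via SUM)
IVY: 5.9  (via GRN)
TOR: 6.6  (via IVY)
HUB: 7.1  (via VLY)
DOK: 8.9  (via TOR)
Shortest route: VLY → SUM → GRN → IVY → TOR → DOK = $8.9.

$8.9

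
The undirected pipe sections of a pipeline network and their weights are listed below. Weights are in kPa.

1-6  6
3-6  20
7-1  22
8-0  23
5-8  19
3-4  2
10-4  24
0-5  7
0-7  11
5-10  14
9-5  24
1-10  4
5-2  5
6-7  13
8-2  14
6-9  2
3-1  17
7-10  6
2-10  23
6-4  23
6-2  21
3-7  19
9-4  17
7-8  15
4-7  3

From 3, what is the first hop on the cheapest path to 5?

4

Candidate routes:
3 - 4 - 7 - 0 - 5: 2+3+11+7 = 23
3 - 4 - 7 - 10 - 5: 2+3+6+14 = 25
3 - 1 - 10 - 5: 17+4+14 = 35
Cheapest is 3 - 4 - 7 - 0 - 5 at 23 kPa.
So from 3 the first move is to 4.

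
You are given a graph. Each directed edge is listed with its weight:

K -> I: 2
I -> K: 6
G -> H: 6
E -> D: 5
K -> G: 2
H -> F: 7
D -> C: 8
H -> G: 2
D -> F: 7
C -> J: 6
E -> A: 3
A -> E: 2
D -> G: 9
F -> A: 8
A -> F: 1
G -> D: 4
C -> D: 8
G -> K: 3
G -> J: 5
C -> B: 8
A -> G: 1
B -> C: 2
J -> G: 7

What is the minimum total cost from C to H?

Settle nodes by increasing distance from C:
C: 0
J: 6  (via C)
B: 8  (via C)
D: 8  (via C)
G: 13  (via J)
F: 15  (via D)
K: 16  (via G)
I: 18  (via K)
H: 19  (via G)
Shortest route: C–J–G–H = 19.

19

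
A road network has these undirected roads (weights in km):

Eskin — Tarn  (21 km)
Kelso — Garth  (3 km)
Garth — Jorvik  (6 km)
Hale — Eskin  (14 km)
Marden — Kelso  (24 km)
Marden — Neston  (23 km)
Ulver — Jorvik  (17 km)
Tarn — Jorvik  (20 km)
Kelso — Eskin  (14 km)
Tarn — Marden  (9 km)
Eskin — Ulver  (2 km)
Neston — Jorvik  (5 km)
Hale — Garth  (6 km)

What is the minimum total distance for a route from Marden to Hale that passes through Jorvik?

Best Marden to Jorvik: Marden–Neston–Jorvik costing 28
Best Jorvik to Hale: Jorvik–Garth–Hale costing 12
Total via Jorvik: 28 + 12 = 40 km.

40 km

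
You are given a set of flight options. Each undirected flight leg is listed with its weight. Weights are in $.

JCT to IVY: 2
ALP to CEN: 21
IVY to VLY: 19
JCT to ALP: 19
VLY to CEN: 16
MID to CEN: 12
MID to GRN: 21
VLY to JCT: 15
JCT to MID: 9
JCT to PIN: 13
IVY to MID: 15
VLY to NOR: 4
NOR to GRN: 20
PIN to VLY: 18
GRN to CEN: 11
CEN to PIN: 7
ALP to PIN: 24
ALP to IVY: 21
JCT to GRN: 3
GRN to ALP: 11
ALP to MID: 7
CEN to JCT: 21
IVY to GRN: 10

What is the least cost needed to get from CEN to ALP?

Shortest distances from CEN:
CEN: 0
PIN: 7  (via CEN)
GRN: 11  (via CEN)
MID: 12  (via CEN)
JCT: 14  (via GRN)
IVY: 16  (via JCT)
VLY: 16  (via CEN)
ALP: 19  (via MID)
Shortest route: CEN–MID–ALP = $19.

$19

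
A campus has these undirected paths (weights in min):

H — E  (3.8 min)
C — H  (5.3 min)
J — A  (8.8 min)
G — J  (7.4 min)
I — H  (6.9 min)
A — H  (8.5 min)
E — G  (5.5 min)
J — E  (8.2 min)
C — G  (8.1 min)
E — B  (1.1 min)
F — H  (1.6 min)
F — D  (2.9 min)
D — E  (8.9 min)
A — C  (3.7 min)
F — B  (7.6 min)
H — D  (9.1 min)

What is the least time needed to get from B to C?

Compare a few routes:
B - F - H - C: 7.6+1.6+5.3 = 14.5
B - E - G - C: 1.1+5.5+8.1 = 14.7
B - E - H - C: 1.1+3.8+5.3 = 10.2
The minimum is 10.2 min via B - E - H - C.

10.2 min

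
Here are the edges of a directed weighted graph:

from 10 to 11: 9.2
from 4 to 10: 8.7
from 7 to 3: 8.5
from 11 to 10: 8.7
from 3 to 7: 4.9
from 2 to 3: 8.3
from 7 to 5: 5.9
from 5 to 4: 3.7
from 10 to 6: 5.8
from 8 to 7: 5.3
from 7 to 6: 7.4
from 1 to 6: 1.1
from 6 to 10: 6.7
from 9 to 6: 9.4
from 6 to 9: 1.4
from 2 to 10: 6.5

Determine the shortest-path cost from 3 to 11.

Settle nodes by increasing distance from 3:
3: 0
7: 4.9  (via 3)
5: 10.8  (via 7)
6: 12.3  (via 7)
9: 13.7  (via 6)
4: 14.5  (via 5)
10: 19  (via 6)
11: 28.2  (via 10)
Shortest route: 3–7–6–10–11 = 28.2.

28.2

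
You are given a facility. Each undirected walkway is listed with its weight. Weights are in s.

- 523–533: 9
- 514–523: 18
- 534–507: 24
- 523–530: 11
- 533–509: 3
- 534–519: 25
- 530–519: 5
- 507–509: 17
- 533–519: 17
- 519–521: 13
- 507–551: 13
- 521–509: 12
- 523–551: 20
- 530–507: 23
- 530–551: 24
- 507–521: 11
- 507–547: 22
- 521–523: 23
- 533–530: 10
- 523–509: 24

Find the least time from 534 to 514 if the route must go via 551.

Best 534 to 551: 534 → 507 → 551 costing 37
Best 551 to 514: 551 → 523 → 514 costing 38
Total via 551: 37 + 38 = 75 s.

75 s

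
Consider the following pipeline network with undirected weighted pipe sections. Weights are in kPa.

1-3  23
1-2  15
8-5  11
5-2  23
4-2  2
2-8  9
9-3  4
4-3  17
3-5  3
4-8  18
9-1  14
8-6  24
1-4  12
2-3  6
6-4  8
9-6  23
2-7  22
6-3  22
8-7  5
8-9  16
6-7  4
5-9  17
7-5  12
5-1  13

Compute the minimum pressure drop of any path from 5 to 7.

Shortest distances from 5:
5: 0
3: 3  (via 5)
9: 7  (via 3)
2: 9  (via 3)
4: 11  (via 2)
8: 11  (via 5)
7: 12  (via 5)
Shortest route: 5 → 7 = 12 kPa.

12 kPa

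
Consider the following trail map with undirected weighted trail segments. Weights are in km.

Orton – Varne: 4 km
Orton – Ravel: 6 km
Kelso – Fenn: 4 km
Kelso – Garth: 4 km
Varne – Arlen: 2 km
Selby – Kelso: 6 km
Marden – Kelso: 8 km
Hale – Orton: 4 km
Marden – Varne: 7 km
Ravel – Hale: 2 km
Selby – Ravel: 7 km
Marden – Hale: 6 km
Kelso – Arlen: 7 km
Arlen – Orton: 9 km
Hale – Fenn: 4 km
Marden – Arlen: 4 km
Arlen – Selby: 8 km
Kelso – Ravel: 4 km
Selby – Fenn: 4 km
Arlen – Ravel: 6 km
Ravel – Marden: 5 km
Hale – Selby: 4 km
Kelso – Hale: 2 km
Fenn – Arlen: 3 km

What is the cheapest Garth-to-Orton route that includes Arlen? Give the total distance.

17 km

Best Garth to Arlen: Garth–Kelso–Arlen costing 11
Shortest Arlen→Orton: Arlen–Varne–Orton = 6
Total via Arlen: 11 + 6 = 17 km.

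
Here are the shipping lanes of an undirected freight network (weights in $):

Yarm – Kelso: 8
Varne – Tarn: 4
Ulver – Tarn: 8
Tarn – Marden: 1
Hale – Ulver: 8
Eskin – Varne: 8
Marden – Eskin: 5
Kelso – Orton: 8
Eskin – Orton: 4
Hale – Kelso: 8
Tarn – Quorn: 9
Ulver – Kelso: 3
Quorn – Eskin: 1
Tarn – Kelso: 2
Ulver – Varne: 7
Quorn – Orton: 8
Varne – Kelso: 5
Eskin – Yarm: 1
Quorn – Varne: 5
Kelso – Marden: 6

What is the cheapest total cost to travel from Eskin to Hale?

Candidate routes:
Eskin–Marden–Kelso–Hale: 5+6+8 = 19
Eskin–Yarm–Kelso–Hale: 1+8+8 = 17
Eskin–Marden–Tarn–Kelso–Ulver–Hale: 5+1+2+3+8 = 19
Eskin–Marden–Tarn–Kelso–Hale: 5+1+2+8 = 16
The minimum is $16 via Eskin–Marden–Tarn–Kelso–Hale.

$16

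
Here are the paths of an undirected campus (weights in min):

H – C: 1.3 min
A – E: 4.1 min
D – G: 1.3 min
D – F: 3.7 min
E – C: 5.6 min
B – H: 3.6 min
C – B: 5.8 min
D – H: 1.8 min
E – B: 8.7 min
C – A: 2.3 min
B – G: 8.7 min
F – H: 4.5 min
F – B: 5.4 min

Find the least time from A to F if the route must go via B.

Best A to B: A → C → H → B costing 7.2
Shortest B→F: B → F = 5.4
Total via B: 7.2 + 5.4 = 12.6 min.

12.6 min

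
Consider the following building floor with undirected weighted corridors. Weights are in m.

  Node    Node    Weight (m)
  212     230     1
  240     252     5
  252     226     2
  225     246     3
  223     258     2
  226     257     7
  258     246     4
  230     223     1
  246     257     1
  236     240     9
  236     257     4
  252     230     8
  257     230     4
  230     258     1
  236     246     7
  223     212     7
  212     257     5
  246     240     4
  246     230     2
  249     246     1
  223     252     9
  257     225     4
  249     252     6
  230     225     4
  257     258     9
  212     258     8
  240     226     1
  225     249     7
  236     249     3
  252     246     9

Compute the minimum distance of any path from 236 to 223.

7 m

Running Dijkstra from 236:
236: 0
249: 3  (via 236)
257: 4  (via 236)
246: 4  (via 249)
230: 6  (via 246)
223: 7  (via 230)
Shortest route: 236 → 249 → 246 → 230 → 223 = 7 m.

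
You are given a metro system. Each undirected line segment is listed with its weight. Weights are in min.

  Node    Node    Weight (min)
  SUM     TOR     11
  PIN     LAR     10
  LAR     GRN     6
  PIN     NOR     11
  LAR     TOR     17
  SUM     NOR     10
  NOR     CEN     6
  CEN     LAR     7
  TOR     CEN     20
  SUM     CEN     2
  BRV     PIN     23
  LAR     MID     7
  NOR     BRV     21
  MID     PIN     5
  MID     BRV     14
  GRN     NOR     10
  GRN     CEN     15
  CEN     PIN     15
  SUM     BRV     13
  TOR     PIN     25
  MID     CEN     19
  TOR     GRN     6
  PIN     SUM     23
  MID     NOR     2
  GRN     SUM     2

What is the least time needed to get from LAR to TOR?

12 min

Compare a few routes:
LAR–TOR: 17 = 17
LAR–GRN–TOR: 6+6 = 12
Cheapest is LAR–GRN–TOR at 12 min.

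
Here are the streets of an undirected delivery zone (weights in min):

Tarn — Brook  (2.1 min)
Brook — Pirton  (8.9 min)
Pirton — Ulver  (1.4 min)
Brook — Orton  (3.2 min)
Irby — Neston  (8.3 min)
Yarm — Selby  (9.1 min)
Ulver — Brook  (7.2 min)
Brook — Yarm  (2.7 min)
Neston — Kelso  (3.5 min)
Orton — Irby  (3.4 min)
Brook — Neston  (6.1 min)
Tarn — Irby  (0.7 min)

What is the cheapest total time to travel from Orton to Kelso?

12.8 min

Shortest distances from Orton:
Orton: 0
Brook: 3.2  (via Orton)
Irby: 3.4  (via Orton)
Tarn: 4.1  (via Irby)
Yarm: 5.9  (via Brook)
Neston: 9.3  (via Brook)
Ulver: 10.4  (via Brook)
Pirton: 11.8  (via Ulver)
Kelso: 12.8  (via Neston)
Shortest route: Orton → Brook → Neston → Kelso = 12.8 min.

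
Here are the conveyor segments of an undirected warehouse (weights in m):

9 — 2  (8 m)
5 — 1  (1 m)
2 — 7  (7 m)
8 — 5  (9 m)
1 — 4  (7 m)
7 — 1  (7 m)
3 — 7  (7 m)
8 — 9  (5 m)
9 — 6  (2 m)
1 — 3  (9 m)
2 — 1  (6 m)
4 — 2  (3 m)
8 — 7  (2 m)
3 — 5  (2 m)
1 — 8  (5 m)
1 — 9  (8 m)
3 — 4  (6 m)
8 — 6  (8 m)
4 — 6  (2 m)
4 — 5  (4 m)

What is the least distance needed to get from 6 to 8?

7 m

Candidate routes:
6–4–5–1–8: 2+4+1+5 = 12
6–9–8: 2+5 = 7
6–8: 8 = 8
Cheapest is 6–9–8 at 7 m.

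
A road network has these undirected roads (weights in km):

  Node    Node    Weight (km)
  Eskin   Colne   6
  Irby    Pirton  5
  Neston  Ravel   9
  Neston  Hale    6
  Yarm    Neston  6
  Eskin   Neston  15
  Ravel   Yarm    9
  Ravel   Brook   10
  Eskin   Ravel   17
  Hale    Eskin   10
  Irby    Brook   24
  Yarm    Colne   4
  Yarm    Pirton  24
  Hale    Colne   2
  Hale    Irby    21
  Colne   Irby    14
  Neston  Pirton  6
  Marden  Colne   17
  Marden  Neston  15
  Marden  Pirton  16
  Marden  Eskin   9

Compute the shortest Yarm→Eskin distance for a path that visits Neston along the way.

Best Yarm to Neston: Yarm → Neston costing 6
Best Neston to Eskin: Neston → Hale → Colne → Eskin costing 14
Total via Neston: 6 + 14 = 20 km.

20 km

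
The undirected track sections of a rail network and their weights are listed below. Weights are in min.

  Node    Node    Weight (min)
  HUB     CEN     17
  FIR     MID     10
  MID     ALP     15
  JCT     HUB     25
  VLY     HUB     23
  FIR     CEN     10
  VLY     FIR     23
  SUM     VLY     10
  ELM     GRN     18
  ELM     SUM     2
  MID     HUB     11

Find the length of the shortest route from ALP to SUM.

Enumerating some paths:
ALP–MID–HUB–CEN–FIR–VLY–SUM: 15+11+17+10+23+10 = 86
ALP–MID–HUB–VLY–SUM: 15+11+23+10 = 59
ALP–MID–FIR–CEN–HUB–VLY–SUM: 15+10+10+17+23+10 = 85
ALP–MID–FIR–VLY–SUM: 15+10+23+10 = 58
The minimum is 58 min via ALP–MID–FIR–VLY–SUM.

58 min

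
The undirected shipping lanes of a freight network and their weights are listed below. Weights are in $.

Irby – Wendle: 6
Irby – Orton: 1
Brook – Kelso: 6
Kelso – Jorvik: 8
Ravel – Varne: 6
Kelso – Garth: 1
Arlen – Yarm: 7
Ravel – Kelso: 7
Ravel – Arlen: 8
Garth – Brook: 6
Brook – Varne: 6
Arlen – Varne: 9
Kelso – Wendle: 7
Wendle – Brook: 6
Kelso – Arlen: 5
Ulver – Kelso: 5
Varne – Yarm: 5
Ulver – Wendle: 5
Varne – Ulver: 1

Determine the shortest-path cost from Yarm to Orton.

Settle nodes by increasing distance from Yarm:
Yarm: 0
Varne: 5  (via Yarm)
Ulver: 6  (via Varne)
Arlen: 7  (via Yarm)
Kelso: 11  (via Ulver)
Brook: 11  (via Varne)
Ravel: 11  (via Varne)
Wendle: 11  (via Ulver)
Garth: 12  (via Kelso)
Irby: 17  (via Wendle)
Orton: 18  (via Irby)
Shortest route: Yarm–Varne–Ulver–Wendle–Irby–Orton = $18.

$18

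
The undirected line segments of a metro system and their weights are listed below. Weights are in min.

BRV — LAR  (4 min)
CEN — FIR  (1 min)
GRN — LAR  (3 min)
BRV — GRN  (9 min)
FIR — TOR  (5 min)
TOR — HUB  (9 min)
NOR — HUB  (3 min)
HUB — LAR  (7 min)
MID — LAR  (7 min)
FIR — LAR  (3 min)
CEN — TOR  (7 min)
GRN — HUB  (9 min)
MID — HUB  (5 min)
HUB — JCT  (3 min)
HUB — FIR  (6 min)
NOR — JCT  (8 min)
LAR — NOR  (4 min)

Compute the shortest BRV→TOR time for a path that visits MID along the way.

Best BRV to MID: BRV → LAR → MID costing 11
Best MID to TOR: MID → HUB → TOR costing 14
Total via MID: 11 + 14 = 25 min.

25 min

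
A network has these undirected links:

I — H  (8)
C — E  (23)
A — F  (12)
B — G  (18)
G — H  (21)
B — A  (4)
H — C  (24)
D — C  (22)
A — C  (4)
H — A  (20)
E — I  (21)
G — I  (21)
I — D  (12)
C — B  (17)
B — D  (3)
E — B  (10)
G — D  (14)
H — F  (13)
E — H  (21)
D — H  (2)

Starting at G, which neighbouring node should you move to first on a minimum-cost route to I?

Candidate routes:
G–D–H–I: 14+2+8 = 24
G–D–I: 14+12 = 26
G–I: 21 = 21
The minimum is 21 via G–I.
So from G the first move is to I.

I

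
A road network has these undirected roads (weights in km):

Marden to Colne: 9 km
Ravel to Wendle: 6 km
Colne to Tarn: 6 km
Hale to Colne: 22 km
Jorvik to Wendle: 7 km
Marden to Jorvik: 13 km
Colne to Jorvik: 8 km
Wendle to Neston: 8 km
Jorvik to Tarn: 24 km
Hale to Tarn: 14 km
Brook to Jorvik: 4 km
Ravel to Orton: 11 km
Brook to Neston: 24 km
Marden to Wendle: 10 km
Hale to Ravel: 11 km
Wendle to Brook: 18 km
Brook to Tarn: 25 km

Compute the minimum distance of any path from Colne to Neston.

Candidate routes:
Colne–Jorvik–Brook–Neston: 8+4+24 = 36
Colne–Marden–Wendle–Neston: 9+10+8 = 27
Colne–Jorvik–Wendle–Neston: 8+7+8 = 23
Colne–Marden–Jorvik–Wendle–Neston: 9+13+7+8 = 37
The minimum is 23 km via Colne–Jorvik–Wendle–Neston.

23 km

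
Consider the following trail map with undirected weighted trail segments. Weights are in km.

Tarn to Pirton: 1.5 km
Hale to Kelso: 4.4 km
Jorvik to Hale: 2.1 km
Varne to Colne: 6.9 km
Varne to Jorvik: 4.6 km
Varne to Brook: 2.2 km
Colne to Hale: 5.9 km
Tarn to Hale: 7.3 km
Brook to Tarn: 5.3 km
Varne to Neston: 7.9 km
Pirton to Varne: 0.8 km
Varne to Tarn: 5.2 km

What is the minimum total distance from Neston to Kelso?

19 km

Running Dijkstra from Neston:
Neston: 0
Varne: 7.9  (via Neston)
Pirton: 8.7  (via Varne)
Brook: 10.1  (via Varne)
Tarn: 10.2  (via Pirton)
Jorvik: 12.5  (via Varne)
Hale: 14.6  (via Jorvik)
Colne: 14.8  (via Varne)
Kelso: 19  (via Hale)
Shortest route: Neston → Varne → Jorvik → Hale → Kelso = 19 km.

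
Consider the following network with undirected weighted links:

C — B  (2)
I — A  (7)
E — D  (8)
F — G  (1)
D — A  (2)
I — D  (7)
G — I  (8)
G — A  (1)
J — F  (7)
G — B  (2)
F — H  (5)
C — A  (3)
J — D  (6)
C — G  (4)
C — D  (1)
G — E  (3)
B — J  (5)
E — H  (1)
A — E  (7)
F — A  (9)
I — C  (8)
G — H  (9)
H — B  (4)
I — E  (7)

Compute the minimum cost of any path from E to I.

Compare a few routes:
E–I: 7 = 7
E–G–A–I: 3+1+7 = 11
E–G–I: 3+8 = 11
E–G–A–D–I: 3+1+2+7 = 13
The minimum is 7 via E–I.

7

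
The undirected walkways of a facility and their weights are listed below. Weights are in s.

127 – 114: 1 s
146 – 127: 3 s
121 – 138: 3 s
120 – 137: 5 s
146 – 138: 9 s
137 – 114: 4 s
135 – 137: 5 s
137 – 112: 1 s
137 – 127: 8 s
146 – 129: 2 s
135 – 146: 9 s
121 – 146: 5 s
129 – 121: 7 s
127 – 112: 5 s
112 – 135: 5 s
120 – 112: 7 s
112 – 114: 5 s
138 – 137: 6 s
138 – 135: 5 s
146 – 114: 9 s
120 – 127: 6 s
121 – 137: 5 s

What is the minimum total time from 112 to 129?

10 s

Enumerating some paths:
112–137–114–127–146–129: 1+4+1+3+2 = 11
112–127–146–129: 5+3+2 = 10
112–114–127–146–129: 5+1+3+2 = 11
112–137–121–129: 1+5+7 = 13
The minimum is 10 s via 112–127–146–129.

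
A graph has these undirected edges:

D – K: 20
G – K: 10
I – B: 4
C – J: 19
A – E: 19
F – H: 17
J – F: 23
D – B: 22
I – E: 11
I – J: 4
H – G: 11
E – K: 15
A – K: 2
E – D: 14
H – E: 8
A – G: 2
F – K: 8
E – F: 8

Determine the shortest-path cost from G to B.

Shortest distances from G:
G: 0
A: 2  (via G)
K: 4  (via A)
H: 11  (via G)
F: 12  (via K)
E: 19  (via K)
D: 24  (via K)
I: 30  (via E)
B: 34  (via I)
Shortest route: G–A–K–E–I–B = 34.

34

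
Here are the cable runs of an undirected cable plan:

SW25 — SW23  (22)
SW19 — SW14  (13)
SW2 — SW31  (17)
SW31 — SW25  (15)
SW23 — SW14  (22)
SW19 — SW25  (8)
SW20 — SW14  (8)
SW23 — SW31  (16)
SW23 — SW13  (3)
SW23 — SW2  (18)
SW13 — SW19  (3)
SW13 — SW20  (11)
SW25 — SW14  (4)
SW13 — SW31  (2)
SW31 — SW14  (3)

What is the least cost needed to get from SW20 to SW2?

28

Settle nodes by increasing distance from SW20:
SW20: 0
SW14: 8  (via SW20)
SW31: 11  (via SW14)
SW13: 11  (via SW20)
SW25: 12  (via SW14)
SW19: 14  (via SW13)
SW23: 14  (via SW13)
SW2: 28  (via SW31)
Shortest route: SW20–SW14–SW31–SW2 = 28.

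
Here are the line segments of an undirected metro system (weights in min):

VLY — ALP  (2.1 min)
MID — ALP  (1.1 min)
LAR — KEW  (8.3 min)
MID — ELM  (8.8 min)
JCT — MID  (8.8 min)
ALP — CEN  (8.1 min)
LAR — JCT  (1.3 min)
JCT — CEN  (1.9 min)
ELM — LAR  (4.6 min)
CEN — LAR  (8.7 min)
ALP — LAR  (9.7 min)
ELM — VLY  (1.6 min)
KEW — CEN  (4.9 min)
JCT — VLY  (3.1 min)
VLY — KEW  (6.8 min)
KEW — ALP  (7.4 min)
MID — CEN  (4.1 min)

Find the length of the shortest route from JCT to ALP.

Running Dijkstra from JCT:
JCT: 0
LAR: 1.3  (via JCT)
CEN: 1.9  (via JCT)
VLY: 3.1  (via JCT)
ELM: 4.7  (via VLY)
ALP: 5.2  (via VLY)
Shortest route: JCT → VLY → ALP = 5.2 min.

5.2 min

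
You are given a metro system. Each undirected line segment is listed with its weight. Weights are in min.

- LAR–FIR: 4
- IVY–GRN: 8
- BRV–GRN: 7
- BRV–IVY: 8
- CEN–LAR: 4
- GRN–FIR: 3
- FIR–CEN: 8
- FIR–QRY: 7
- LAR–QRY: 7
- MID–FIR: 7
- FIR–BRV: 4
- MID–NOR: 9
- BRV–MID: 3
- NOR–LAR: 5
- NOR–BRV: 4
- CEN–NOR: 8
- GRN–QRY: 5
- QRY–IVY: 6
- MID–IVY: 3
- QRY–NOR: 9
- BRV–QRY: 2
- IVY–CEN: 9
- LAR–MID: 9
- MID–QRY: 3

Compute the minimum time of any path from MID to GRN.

8 min

Enumerating some paths:
MID–BRV–FIR–GRN: 3+4+3 = 10
MID–BRV–GRN: 3+7 = 10
MID–BRV–QRY–GRN: 3+2+5 = 10
MID–QRY–GRN: 3+5 = 8
Cheapest is MID–QRY–GRN at 8 min.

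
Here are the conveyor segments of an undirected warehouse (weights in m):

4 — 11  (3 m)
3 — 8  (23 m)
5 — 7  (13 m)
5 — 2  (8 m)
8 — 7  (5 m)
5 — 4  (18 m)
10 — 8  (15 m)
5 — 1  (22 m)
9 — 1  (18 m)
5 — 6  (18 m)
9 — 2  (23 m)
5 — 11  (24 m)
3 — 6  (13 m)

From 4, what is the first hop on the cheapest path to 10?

Compare a few routes:
4–5–7–8–10: 18+13+5+15 = 51
4–11–5–7–8–10: 3+24+13+5+15 = 60
4–5–6–3–8–10: 18+18+13+23+15 = 87
The minimum is 51 m via 4–5–7–8–10.
So from 4 the first move is to 5.

5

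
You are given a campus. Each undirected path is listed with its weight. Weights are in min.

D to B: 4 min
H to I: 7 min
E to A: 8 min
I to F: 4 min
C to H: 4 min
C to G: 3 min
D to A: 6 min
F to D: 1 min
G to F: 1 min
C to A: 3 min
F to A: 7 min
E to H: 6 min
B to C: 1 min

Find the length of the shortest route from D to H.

Compare a few routes:
D → F → G → C → H: 1+1+3+4 = 9
D → F → I → H: 1+4+7 = 12
The minimum is 9 min via D → F → G → C → H.

9 min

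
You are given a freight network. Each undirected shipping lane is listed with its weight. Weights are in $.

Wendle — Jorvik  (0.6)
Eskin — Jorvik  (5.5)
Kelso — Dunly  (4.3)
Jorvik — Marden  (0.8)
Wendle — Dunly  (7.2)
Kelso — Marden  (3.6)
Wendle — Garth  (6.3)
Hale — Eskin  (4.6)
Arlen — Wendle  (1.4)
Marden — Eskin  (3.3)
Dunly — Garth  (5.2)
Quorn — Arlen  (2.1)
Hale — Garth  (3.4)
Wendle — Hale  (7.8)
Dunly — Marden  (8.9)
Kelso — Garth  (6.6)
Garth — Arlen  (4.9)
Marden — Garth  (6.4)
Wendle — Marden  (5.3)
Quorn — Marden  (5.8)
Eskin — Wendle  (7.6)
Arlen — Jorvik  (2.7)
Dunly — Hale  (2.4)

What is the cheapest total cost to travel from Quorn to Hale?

Enumerating some paths:
Quorn → Arlen → Wendle → Hale: 2.1+1.4+7.8 = 11.3
Quorn → Arlen → Wendle → Jorvik → Marden → Eskin → Hale: 2.1+1.4+0.6+0.8+3.3+4.6 = 12.8
Quorn → Arlen → Garth → Hale: 2.1+4.9+3.4 = 10.4
The minimum is $10.4 via Quorn → Arlen → Garth → Hale.

$10.4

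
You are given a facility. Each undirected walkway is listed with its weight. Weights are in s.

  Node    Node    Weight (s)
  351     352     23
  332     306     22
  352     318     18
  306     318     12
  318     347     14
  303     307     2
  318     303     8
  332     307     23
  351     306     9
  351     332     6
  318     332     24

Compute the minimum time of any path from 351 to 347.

35 s

Candidate routes:
351 - 332 - 306 - 318 - 347: 6+22+12+14 = 54
351 - 332 - 318 - 347: 6+24+14 = 44
351 - 332 - 307 - 303 - 318 - 347: 6+23+2+8+14 = 53
351 - 306 - 318 - 347: 9+12+14 = 35
The minimum is 35 s via 351 - 306 - 318 - 347.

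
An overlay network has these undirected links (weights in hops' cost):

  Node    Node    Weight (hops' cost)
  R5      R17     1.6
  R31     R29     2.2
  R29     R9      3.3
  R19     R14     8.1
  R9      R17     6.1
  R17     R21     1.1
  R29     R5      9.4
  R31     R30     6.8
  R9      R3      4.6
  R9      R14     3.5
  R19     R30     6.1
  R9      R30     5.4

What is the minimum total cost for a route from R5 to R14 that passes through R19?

27.3 hops' cost

Shortest R5→R19: R5 → R17 → R9 → R30 → R19 = 19.2
Best R19 to R14: R19 → R14 costing 8.1
Total via R19: 19.2 + 8.1 = 27.3 hops' cost.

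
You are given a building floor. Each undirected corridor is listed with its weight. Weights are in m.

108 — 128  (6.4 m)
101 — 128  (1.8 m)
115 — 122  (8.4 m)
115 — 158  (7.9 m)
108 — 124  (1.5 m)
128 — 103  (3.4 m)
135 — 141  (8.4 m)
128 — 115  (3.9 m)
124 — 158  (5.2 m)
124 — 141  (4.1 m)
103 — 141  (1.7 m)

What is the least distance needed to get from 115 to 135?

Running Dijkstra from 115:
115: 0
128: 3.9  (via 115)
101: 5.7  (via 128)
103: 7.3  (via 128)
158: 7.9  (via 115)
122: 8.4  (via 115)
141: 9  (via 103)
108: 10.3  (via 128)
124: 11.8  (via 108)
135: 17.4  (via 141)
Shortest route: 115 → 128 → 103 → 141 → 135 = 17.4 m.

17.4 m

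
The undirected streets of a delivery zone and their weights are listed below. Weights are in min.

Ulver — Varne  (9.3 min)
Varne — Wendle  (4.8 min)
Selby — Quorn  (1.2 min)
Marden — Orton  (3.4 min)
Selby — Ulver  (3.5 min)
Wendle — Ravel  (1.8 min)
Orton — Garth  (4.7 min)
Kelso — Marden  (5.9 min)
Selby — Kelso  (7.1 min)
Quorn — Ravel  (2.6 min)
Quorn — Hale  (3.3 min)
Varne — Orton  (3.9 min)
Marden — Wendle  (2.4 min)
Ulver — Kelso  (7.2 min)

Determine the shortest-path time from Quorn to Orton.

10.2 min

Candidate routes:
Quorn → Ravel → Wendle → Marden → Orton: 2.6+1.8+2.4+3.4 = 10.2
Quorn → Selby → Kelso → Marden → Orton: 1.2+7.1+5.9+3.4 = 17.6
Quorn → Ravel → Wendle → Varne → Orton: 2.6+1.8+4.8+3.9 = 13.1
Cheapest is Quorn → Ravel → Wendle → Marden → Orton at 10.2 min.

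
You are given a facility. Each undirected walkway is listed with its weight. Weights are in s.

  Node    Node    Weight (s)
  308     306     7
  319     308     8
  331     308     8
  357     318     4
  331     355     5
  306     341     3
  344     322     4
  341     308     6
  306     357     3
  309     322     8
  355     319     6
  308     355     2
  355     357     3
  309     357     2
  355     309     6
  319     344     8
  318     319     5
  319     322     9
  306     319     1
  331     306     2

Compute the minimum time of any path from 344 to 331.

Running Dijkstra from 344:
344: 0
322: 4  (via 344)
319: 8  (via 344)
306: 9  (via 319)
331: 11  (via 306)
Shortest route: 344–319–306–331 = 11 s.

11 s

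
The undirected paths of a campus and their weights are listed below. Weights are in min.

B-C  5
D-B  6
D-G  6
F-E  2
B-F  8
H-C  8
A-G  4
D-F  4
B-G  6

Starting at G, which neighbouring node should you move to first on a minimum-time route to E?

Candidate routes:
G → B → F → E: 6+8+2 = 16
G → D → F → E: 6+4+2 = 12
G → D → B → F → E: 6+6+8+2 = 22
G → B → D → F → E: 6+6+4+2 = 18
The minimum is 12 min via G → D → F → E.
So from G the first move is to D.

D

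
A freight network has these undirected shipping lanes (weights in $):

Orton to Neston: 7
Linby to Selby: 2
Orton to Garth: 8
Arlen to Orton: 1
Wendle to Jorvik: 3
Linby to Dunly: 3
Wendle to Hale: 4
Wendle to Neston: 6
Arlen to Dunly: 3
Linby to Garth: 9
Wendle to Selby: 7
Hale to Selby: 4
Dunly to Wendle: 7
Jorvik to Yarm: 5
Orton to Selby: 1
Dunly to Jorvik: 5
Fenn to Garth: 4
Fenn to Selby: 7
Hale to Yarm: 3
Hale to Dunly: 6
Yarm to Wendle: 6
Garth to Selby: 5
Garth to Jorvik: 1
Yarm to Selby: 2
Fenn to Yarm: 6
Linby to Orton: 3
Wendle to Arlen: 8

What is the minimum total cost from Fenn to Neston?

Running Dijkstra from Fenn:
Fenn: 0
Garth: 4  (via Fenn)
Jorvik: 5  (via Garth)
Yarm: 6  (via Fenn)
Selby: 7  (via Fenn)
Orton: 8  (via Selby)
Wendle: 8  (via Jorvik)
Linby: 9  (via Selby)
Hale: 9  (via Yarm)
Arlen: 9  (via Orton)
Dunly: 10  (via Jorvik)
Neston: 14  (via Wendle)
Shortest route: Fenn → Garth → Jorvik → Wendle → Neston = $14.

$14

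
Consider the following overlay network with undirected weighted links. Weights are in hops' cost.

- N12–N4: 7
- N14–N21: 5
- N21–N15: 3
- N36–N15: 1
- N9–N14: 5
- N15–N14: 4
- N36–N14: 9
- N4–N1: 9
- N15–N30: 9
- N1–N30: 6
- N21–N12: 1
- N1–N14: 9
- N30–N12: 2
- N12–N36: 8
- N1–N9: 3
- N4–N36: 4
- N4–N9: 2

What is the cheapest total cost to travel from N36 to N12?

5 hops' cost

Settle nodes by increasing distance from N36:
N36: 0
N15: 1  (via N36)
N4: 4  (via N36)
N21: 4  (via N15)
N14: 5  (via N15)
N12: 5  (via N21)
Shortest route: N36–N15–N21–N12 = 5 hops' cost.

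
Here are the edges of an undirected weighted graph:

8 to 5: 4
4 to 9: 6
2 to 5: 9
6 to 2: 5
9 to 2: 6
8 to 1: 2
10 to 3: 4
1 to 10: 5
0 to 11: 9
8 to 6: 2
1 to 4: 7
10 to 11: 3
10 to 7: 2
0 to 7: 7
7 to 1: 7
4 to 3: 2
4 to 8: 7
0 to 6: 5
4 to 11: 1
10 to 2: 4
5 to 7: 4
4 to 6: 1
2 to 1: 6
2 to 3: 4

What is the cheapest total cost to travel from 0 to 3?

8

Settle nodes by increasing distance from 0:
0: 0
6: 5  (via 0)
4: 6  (via 6)
7: 7  (via 0)
8: 7  (via 6)
11: 7  (via 4)
3: 8  (via 4)
Shortest route: 0 → 6 → 4 → 3 = 8.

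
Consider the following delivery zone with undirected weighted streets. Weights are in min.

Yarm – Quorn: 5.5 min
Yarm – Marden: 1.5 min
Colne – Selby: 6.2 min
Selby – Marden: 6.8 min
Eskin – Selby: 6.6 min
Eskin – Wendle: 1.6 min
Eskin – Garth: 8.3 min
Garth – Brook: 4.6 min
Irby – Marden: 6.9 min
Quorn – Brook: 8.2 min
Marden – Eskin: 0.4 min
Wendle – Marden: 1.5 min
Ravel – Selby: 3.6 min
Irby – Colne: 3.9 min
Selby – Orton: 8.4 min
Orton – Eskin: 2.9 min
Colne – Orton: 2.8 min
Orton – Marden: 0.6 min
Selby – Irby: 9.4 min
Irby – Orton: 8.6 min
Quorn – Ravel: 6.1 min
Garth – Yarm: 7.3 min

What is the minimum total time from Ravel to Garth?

18.5 min

Enumerating some paths:
Ravel → Quorn → Brook → Garth: 6.1+8.2+4.6 = 18.9
Ravel → Quorn → Yarm → Garth: 6.1+5.5+7.3 = 18.9
Ravel → Selby → Eskin → Garth: 3.6+6.6+8.3 = 18.5
Cheapest is Ravel → Selby → Eskin → Garth at 18.5 min.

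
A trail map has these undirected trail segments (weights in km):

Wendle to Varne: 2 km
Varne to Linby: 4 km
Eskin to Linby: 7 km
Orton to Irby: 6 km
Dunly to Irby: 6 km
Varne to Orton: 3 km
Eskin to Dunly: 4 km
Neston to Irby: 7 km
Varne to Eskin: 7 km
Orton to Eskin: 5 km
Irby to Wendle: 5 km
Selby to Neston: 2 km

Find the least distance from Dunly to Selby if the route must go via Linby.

Best Dunly to Linby: Dunly → Eskin → Linby costing 11
Shortest Linby→Selby: Linby → Varne → Wendle → Irby → Neston → Selby = 20
Total via Linby: 11 + 20 = 31 km.

31 km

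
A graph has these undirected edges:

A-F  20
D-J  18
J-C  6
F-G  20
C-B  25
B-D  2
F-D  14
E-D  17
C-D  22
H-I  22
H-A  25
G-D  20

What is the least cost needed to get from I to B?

Compare a few routes:
I → H → A → F → D → B: 22+25+20+14+2 = 83
I → H → A → F → G → D → B: 22+25+20+20+20+2 = 109
Cheapest is I → H → A → F → D → B at 83.

83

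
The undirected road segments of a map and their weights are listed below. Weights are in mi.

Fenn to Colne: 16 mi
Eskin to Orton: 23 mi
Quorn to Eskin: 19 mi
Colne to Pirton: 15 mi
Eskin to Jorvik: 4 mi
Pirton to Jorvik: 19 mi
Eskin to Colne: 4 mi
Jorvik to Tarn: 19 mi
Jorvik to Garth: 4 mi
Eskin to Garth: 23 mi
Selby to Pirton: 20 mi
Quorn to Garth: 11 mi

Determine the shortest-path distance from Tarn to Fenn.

43 mi

Candidate routes:
Tarn → Jorvik → Garth → Eskin → Colne → Fenn: 19+4+23+4+16 = 66
Tarn → Jorvik → Eskin → Colne → Fenn: 19+4+4+16 = 43
Cheapest is Tarn → Jorvik → Eskin → Colne → Fenn at 43 mi.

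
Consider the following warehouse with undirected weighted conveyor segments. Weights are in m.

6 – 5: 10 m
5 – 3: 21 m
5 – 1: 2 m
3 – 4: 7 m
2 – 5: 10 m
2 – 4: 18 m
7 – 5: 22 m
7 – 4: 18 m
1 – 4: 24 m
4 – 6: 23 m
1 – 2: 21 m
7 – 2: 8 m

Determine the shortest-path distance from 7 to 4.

18 m

Compare a few routes:
7–2–4: 8+18 = 26
7–4: 18 = 18
The minimum is 18 m via 7–4.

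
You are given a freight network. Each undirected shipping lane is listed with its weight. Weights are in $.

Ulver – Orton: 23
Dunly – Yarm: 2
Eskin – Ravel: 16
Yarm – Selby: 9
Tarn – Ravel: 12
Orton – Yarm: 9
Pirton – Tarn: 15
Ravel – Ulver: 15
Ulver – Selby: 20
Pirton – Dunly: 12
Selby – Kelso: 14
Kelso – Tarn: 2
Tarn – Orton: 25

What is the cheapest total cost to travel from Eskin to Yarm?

$53

Compare a few routes:
Eskin - Ravel - Ulver - Selby - Yarm: 16+15+20+9 = 60
Eskin - Ravel - Tarn - Kelso - Selby - Yarm: 16+12+2+14+9 = 53
Eskin - Ravel - Tarn - Pirton - Dunly - Yarm: 16+12+15+12+2 = 57
Eskin - Ravel - Tarn - Orton - Yarm: 16+12+25+9 = 62
Cheapest is Eskin - Ravel - Tarn - Kelso - Selby - Yarm at $53.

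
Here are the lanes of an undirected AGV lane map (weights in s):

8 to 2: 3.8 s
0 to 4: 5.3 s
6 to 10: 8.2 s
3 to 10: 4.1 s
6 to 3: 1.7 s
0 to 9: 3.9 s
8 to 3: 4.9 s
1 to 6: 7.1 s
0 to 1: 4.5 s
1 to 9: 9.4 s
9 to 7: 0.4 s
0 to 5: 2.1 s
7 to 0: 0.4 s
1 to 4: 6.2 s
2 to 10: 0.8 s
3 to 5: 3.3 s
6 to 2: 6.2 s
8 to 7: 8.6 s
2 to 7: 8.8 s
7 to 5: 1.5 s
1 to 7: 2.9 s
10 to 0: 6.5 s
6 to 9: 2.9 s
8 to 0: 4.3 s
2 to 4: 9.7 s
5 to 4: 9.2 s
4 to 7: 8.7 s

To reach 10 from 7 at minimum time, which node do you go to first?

Enumerating some paths:
7 - 5 - 3 - 10: 1.5+3.3+4.1 = 8.9
7 - 0 - 10: 0.4+6.5 = 6.9
The minimum is 6.9 s via 7 - 0 - 10.
So from 7 the first move is to 0.

0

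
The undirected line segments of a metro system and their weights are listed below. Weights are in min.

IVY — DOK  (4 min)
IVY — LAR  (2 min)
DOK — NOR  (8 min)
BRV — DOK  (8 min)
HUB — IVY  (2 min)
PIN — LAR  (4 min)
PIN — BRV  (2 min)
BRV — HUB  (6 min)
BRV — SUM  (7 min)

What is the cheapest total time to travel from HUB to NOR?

14 min

Running Dijkstra from HUB:
HUB: 0
IVY: 2  (via HUB)
LAR: 4  (via IVY)
DOK: 6  (via IVY)
BRV: 6  (via HUB)
PIN: 8  (via LAR)
SUM: 13  (via BRV)
NOR: 14  (via DOK)
Shortest route: HUB → IVY → DOK → NOR = 14 min.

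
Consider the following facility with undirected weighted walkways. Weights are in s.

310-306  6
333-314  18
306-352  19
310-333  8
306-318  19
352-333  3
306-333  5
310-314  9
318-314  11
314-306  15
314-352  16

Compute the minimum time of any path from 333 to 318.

Enumerating some paths:
333–306–318: 5+19 = 24
333–352–314–318: 3+16+11 = 30
333–310–314–318: 8+9+11 = 28
333–314–318: 18+11 = 29
Cheapest is 333–306–318 at 24 s.

24 s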